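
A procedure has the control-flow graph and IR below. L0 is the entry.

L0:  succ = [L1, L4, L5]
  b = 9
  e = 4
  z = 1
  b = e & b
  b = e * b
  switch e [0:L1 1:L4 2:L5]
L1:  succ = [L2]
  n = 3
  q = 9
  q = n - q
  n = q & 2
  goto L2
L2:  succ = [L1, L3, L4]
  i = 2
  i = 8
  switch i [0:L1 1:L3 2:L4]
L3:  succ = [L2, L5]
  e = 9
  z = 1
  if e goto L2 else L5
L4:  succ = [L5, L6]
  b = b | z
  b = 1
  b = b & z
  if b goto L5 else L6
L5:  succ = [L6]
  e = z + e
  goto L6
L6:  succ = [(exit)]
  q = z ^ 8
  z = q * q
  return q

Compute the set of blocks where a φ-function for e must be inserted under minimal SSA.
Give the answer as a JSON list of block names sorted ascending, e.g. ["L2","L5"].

Answer: ["L1", "L2", "L4", "L5", "L6"]

Analysis:
idom tree: L1←L0 L2←L1 L3←L2 L4←L0 L5←L0 L6←L0
Join-block Dom:
  L1: preds {L0,L2}: {L0} ∩ {L0,L1,L2} = {L0}; idom=L0
  L2: preds {L1,L3}: {L0,L1} ∩ {L0,L1,L2,L3} = {L0,L1}; idom=L1
  L4: preds {L0,L2}: {L0} ∩ {L0,L1,L2} = {L0}; idom=L0
  L5: preds {L0,L3,L4}: {L0} ∩ {L0,L1,L2,L3} ∩ {L0,L4} = {L0}; idom=L0
  L6: preds {L4,L5}: {L0,L4} ∩ {L0,L5} = {L0}; idom=L0

DF walk-up:
  join L1 pred L0: · stop@L0
  join L1 pred L2: L2→L1 stop@L0
  join L2 pred L1: · stop@L1
  join L2 pred L3: L3→L2 stop@L1
  join L4 pred L0: · stop@L0
  join L4 pred L2: L2→L1 stop@L0
  join L5 pred L0: · stop@L0
  join L5 pred L3: L3→L2→L1 stop@L0
  join L5 pred L4: L4 stop@L0
  join L6 pred L4: L4 stop@L0
  join L6 pred L5: L5 stop@L0
  L0: DF=∅
  L1: DF={L1,L4,L5}
  L2: DF={L1,L2,L4,L5}
  L3: DF={L2,L5}
  L4: DF={L5,L6}
  L5: DF={L6}
  L6: DF=∅

φ for e: defs {L0,L3,L5}
  DF⁺ = {L1,L2,L4,L5,L6}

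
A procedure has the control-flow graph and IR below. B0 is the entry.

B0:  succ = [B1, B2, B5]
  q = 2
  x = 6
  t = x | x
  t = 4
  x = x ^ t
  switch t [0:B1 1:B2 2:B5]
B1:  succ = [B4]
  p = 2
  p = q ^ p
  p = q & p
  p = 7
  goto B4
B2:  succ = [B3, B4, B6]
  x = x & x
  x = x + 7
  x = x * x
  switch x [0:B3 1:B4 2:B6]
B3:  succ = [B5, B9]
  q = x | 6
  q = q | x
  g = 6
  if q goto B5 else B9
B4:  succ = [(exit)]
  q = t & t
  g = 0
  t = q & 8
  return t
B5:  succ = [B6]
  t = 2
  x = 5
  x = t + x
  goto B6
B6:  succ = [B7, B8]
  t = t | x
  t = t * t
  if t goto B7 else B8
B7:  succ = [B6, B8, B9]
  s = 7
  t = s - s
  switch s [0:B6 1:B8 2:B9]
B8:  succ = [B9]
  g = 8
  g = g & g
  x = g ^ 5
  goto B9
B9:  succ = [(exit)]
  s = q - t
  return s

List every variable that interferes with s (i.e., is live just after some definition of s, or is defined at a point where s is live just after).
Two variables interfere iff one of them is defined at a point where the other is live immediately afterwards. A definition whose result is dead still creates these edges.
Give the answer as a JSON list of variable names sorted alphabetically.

Block summaries:
  B0 def {q,t,x} use ∅
  B1 def {p} use {q}
  B2 def {x} use {x}
  B3 def {g,q} use {x}
  B4 def {g,q,t} use {t}
  B5 def {t,x} use ∅
  B6 def {t} use {t,x}
  B7 def {s,t} use ∅
  B8 def {g,x} use ∅
  B9 def {s} use {q,t}

Backward fixpoint:
  live B0: ∅→{q,t,x}
  live B1: {q,t}→{t}
  live B2: {q,t,x}→{q,t,x}
  live B3: {t,x}→{q,t}
  live B4: {t}→∅
  live B5: {q}→{q,t,x}
  live B6: {q,t,x}→{q,t,x}
  live B7: {q,x}→{q,t,x}
  live B8: {q,t}→{q,t}
  live B9: {q,t}→∅

Conflict graph:
  g↔{q,t}
  p↔{q,t}
  q↔{g,p,s,t,x}
  s↔{q,t,x}
  t↔{g,p,q,s,x}
  x↔{q,s,t}

N(s) = ["q", "t", "x"]

Answer: ["q", "t", "x"]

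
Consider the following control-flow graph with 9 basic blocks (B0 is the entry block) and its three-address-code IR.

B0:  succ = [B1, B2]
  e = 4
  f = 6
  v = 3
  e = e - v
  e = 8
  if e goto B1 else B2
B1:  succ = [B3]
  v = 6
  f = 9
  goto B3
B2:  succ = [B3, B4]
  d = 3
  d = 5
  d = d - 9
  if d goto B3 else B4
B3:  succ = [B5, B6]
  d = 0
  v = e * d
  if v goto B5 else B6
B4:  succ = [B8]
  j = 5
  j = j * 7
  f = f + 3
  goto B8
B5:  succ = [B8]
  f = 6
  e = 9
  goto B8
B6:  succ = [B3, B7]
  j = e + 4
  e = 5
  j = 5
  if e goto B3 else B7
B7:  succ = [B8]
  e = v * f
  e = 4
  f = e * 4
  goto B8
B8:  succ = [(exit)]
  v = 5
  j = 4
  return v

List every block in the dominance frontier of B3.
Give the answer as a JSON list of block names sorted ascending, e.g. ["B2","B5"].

idom tree: B1←B0 B2←B0 B3←B0 B4←B2 B5←B3 B6←B3 B7←B6 B8←B0
Join-block Dom:
  B3: preds {B1,B2,B6}: {B0,B1} ∩ {B0,B2} ∩ {B0,B3,B6} = {B0}; idom=B0
  B8: preds {B4,B5,B7}: {B0,B2,B4} ∩ {B0,B3,B5} ∩ {B0,B3,B6,B7} = {B0}; idom=B0

Frontier:
  B3←B1: walk B1 to B0
  B3←B2: walk B2 to B0
  B3←B6: walk B6→B3 to B0
  B8←B4: walk B4→B2 to B0
  B8←B5: walk B5→B3 to B0
  B8←B7: walk B7→B6→B3 to B0
  B0: DF=∅
  B1: DF={B3}
  B2: DF={B3,B8}
  B3: DF={B3,B8}
  B4: DF={B8}
  B5: DF={B8}
  B6: DF={B3,B8}
  B7: DF={B8}
  B8: DF=∅

DF(B3) = ["B3", "B8"]

Answer: ["B3", "B8"]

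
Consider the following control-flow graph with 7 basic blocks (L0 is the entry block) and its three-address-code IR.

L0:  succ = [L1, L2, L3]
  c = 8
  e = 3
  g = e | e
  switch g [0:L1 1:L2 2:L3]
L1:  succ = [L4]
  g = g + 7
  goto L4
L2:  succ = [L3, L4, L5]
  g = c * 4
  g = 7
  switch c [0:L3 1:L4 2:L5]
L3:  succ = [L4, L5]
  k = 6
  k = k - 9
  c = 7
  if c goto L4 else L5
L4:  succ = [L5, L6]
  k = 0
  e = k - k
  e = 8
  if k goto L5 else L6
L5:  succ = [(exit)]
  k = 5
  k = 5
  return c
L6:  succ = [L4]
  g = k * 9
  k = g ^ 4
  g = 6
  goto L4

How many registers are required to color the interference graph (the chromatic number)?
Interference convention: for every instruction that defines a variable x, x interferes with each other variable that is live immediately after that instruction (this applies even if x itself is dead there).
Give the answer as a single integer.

Per-block:
  L0: def={c,e,g} ue=∅
  L1: def={g} ue={g}
  L2: def={g} ue={c}
  L3: def={c,k} ue=∅
  L4: def={e,k} ue=∅
  L5: def={k} ue={c}
  L6: def={g,k} ue={k}

Liveness:
  L0: in=∅ out={c,g}
  L1: in={c,g} out={c}
  L2: in={c} out={c}
  L3: in=∅ out={c}
  L4: in={c} out={c,k}
  L5: in={c} out=∅
  L6: in={c,k} out={c}

Conflict graph:
  c: {e,g,k}
  e: {c,k}
  g: {c}
  k: {c,e}

Chromatic number:
  clique {c,e,k} ⇒ need ≥ 3
  3-colouring: r0={c}  r1={e,g}  r2={k}
  χ = 3

Answer: 3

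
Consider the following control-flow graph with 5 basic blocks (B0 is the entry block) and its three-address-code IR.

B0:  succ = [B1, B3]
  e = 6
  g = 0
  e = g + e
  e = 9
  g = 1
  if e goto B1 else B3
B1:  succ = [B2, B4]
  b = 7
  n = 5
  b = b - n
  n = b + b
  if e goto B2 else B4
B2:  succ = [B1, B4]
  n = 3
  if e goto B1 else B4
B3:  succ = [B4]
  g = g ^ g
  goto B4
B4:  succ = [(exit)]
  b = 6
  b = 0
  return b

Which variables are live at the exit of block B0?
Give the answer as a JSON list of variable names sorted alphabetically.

Answer: ["e", "g"]

Derivation:
Per-block:
  B0: {e,g} / ∅
  B1: {b,n} / {e}
  B2: {n} / {e}
  B3: {g} / {g}
  B4: {b} / ∅

Backward fixpoint:
  B0 li=∅ lo={e,g}
  B1 li={e} lo={e}
  B2 li={e} lo={e}
  B3 li={g} lo=∅
  B4 li=∅ lo=∅

live-out(B0) = ["e", "g"]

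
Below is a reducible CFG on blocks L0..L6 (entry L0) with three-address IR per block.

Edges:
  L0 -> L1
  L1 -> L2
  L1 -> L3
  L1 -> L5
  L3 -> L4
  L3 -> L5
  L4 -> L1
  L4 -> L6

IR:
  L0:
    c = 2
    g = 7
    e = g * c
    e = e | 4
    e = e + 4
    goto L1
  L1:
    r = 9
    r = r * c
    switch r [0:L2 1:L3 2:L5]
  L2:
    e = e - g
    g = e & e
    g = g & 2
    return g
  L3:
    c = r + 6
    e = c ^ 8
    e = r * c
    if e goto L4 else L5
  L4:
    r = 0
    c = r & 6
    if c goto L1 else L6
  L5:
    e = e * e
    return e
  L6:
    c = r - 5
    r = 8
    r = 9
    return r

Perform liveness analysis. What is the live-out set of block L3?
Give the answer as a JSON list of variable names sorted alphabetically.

Per-block:
  L0: def={c,e,g} ue=∅
  L1: def={r} ue={c}
  L2: def={e,g} ue={e,g}
  L3: def={c,e} ue={r}
  L4: def={c,r} ue=∅
  L5: def={e} ue={e}
  L6: def={c,r} ue={r}

Liveness:
  live L0: ∅→{c,e,g}
  live L1: {c,e,g}→{e,g,r}
  live L2: {e,g}→∅
  live L3: {g,r}→{e,g}
  live L4: {e,g}→{c,e,g,r}
  live L5: {e}→∅
  live L6: {r}→∅

live-out(L3) = ["e", "g"]

Answer: ["e", "g"]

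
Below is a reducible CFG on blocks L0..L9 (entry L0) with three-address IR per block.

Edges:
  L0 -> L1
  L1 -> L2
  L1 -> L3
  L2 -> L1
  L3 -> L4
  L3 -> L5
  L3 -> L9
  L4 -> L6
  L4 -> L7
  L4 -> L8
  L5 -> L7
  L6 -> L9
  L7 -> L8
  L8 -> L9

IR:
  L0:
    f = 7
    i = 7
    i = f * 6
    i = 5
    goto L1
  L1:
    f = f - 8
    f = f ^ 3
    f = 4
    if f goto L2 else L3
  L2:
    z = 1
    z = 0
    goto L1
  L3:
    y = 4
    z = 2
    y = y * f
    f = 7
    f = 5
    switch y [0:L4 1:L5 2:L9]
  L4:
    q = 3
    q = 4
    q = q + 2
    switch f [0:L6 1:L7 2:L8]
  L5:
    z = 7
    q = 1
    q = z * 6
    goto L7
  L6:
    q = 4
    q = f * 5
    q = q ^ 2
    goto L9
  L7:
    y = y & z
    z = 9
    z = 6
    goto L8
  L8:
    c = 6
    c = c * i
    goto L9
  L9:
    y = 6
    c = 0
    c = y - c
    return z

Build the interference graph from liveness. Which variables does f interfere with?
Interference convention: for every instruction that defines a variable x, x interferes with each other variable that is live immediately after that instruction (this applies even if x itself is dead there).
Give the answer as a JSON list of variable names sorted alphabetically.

Per-block:
  L0: def={f,i} ue=∅
  L1: def={f} ue={f}
  L2: def={z} ue=∅
  L3: def={f,y,z} ue={f}
  L4: def={q} ue={f}
  L5: def={q,z} ue=∅
  L6: def={q} ue={f}
  L7: def={y,z} ue={y,z}
  L8: def={c} ue={i}
  L9: def={c,y} ue={z}

Backward fixpoint:
  L0: in=∅ out={f,i}
  L1: in={f,i} out={f,i}
  L2: in={f,i} out={f,i}
  L3: in={f,i} out={f,i,y,z}
  L4: in={f,i,y,z} out={f,i,y,z}
  L5: in={i,y} out={i,y,z}
  L6: in={f,z} out={z}
  L7: in={i,y,z} out={i,z}
  L8: in={i,z} out={z}
  L9: in={z} out=∅

Conflict graph:
  c — {i,y,z}
  f — {i,q,y,z}
  i — {c,f,q,y,z}
  q — {f,i,y,z}
  y — {c,f,i,q,z}
  z — {c,f,i,q,y}

N(f) = ["i", "q", "y", "z"]

Answer: ["i", "q", "y", "z"]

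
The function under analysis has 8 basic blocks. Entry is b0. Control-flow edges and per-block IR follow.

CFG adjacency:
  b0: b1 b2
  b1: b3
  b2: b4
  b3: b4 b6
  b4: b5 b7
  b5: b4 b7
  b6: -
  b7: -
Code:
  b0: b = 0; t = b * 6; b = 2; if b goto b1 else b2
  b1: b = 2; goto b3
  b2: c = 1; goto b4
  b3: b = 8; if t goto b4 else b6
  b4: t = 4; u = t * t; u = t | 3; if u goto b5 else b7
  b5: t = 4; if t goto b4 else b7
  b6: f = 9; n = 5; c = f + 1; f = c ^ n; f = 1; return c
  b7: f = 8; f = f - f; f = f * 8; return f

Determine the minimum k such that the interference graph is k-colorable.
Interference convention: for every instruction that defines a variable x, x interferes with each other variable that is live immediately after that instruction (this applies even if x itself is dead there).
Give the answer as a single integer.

Per-block:
  b0 def {b,t} use ∅
  b1 def {b} use ∅
  b2 def {c} use ∅
  b3 def {b} use {t}
  b4 def {t,u} use ∅
  b5 def {t} use ∅
  b6 def {c,f,n} use ∅
  b7 def {f} use ∅

Live sets:
  b0 li=∅ lo={t}
  b1 li={t} lo={t}
  b2 li=∅ lo=∅
  b3 li={t} lo=∅
  b4 li=∅ lo=∅
  b5 li=∅ lo=∅
  b6 li=∅ lo=∅
  b7 li=∅ lo=∅

Conflict graph:
  b: {t}
  c: {f,n}
  f: {c,n}
  n: {c,f}
  t: {b,u}
  u: {t}

Registers:
  clique {c,f,n} ⇒ need ≥ 3
  assign b→c1 c→c0 f→c1 n→c2 t→c0 u→c1 — no edge inside a register ⇒ χ ≤ 3
  χ = 3

Answer: 3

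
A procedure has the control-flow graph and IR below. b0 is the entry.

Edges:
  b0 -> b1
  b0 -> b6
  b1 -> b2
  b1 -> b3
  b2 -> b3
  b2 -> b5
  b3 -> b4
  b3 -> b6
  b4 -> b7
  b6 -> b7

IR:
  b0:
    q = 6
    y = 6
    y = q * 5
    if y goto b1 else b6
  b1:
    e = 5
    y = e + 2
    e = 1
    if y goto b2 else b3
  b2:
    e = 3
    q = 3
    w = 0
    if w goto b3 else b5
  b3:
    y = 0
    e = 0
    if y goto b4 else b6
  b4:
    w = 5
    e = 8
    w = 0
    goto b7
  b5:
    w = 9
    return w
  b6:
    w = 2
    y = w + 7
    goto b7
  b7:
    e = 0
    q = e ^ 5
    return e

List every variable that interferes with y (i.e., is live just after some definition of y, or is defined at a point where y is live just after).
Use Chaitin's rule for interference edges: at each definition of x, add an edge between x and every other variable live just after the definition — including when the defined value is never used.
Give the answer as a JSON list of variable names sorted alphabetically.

Per-block:
  b0: {q,y} / ∅
  b1: {e,y} / ∅
  b2: {e,q,w} / ∅
  b3: {e,y} / ∅
  b4: {e,w} / ∅
  b5: {w} / ∅
  b6: {w,y} / ∅
  b7: {e,q} / ∅

Backward fixpoint:
  b0 li=∅ lo=∅
  b1 li=∅ lo=∅
  b2 li=∅ lo=∅
  b3 li=∅ lo=∅
  b4 li=∅ lo=∅
  b5 li=∅ lo=∅
  b6 li=∅ lo=∅
  b7 li=∅ lo=∅

Interference:
  e — {q,y}
  q — {e,y}
  w — ∅
  y — {e,q}

N(y) = ["e", "q"]

Answer: ["e", "q"]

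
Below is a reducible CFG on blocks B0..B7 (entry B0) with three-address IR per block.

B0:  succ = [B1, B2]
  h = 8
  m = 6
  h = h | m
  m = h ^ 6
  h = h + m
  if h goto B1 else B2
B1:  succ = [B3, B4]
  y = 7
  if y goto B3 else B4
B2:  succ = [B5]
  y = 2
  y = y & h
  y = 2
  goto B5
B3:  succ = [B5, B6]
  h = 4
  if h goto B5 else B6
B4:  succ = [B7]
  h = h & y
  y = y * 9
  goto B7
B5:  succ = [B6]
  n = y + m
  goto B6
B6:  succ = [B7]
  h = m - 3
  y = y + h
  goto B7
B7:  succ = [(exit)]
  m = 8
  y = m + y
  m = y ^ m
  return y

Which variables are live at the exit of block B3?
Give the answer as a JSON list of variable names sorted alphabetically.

Answer: ["m", "y"]

Working:
Per-block:
  B0 def {h,m} use ∅
  B1 def {y} use ∅
  B2 def {y} use {h}
  B3 def {h} use ∅
  B4 def {h,y} use {h,y}
  B5 def {n} use {m,y}
  B6 def {h,y} use {m,y}
  B7 def {m,y} use {y}

Liveness:
  B0: in=∅ out={h,m}
  B1: in={h,m} out={h,m,y}
  B2: in={h,m} out={m,y}
  B3: in={m,y} out={m,y}
  B4: in={h,y} out={y}
  B5: in={m,y} out={m,y}
  B6: in={m,y} out={y}
  B7: in={y} out=∅

live-out(B3) = ["m", "y"]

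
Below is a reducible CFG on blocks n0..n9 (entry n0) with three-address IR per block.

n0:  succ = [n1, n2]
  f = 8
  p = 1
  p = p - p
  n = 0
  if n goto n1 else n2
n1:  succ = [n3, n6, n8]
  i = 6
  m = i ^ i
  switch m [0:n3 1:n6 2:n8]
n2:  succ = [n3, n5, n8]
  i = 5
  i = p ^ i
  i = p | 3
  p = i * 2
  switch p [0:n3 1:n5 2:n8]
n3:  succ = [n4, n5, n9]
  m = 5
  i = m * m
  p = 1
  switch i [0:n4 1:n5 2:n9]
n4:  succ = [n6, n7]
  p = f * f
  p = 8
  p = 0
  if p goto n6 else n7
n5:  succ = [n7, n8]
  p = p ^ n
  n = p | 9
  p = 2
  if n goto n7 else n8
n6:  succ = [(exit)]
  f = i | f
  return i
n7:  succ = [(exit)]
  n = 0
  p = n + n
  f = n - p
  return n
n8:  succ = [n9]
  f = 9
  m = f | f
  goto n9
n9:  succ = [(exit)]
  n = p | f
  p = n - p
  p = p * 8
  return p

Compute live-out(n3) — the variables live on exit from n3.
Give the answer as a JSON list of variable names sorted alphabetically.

Block summaries:
  n0: def={f,n,p} ue=∅
  n1: def={i,m} ue=∅
  n2: def={i,p} ue={p}
  n3: def={i,m,p} ue=∅
  n4: def={p} ue={f}
  n5: def={n,p} ue={n,p}
  n6: def={f} ue={f,i}
  n7: def={f,n,p} ue=∅
  n8: def={f,m} ue=∅
  n9: def={n,p} ue={f,p}

Liveness:
  n0 li=∅ lo={f,n,p}
  n1 li={f,n,p} lo={f,i,n,p}
  n2 li={f,n,p} lo={f,n,p}
  n3 li={f,n} lo={f,i,n,p}
  n4 li={f,i} lo={f,i}
  n5 li={n,p} lo={p}
  n6 li={f,i} lo=∅
  n7 li=∅ lo=∅
  n8 li={p} lo={f,p}
  n9 li={f,p} lo=∅

live-out(n3) = ["f", "i", "n", "p"]

Answer: ["f", "i", "n", "p"]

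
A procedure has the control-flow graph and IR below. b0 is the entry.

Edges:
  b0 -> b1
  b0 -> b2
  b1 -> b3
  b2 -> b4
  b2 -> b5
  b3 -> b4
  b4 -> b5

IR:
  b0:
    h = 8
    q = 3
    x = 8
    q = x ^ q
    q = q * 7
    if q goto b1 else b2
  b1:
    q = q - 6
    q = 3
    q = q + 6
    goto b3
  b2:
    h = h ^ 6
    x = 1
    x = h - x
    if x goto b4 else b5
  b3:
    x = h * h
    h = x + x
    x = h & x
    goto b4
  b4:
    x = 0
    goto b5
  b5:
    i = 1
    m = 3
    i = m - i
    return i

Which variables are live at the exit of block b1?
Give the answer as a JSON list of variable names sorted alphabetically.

def/use:
  b0: {h,q,x} / ∅
  b1: {q} / {q}
  b2: {h,x} / {h}
  b3: {h,x} / {h}
  b4: {x} / ∅
  b5: {i,m} / ∅

Live sets:
  live b0: ∅→{h,q}
  live b1: {h,q}→{h}
  live b2: {h}→∅
  live b3: {h}→∅
  live b4: ∅→∅
  live b5: ∅→∅

live-out(b1) = ["h"]

Answer: ["h"]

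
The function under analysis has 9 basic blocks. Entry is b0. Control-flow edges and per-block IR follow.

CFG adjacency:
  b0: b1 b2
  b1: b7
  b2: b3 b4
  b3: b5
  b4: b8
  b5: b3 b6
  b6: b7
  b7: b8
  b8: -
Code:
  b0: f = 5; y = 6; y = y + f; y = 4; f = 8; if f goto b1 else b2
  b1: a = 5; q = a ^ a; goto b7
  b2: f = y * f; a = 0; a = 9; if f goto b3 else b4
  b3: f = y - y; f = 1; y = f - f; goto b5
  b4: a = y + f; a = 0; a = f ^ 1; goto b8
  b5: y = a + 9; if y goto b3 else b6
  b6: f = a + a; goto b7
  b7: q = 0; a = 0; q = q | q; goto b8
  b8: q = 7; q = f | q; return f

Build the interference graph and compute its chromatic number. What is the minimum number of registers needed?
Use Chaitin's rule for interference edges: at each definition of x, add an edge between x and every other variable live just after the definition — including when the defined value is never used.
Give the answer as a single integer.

Answer: 3

Analysis:
Block summaries:
  b0 def {f,y} use ∅
  b1 def {a,q} use ∅
  b2 def {a,f} use {f,y}
  b3 def {f,y} use {y}
  b4 def {a} use {f,y}
  b5 def {y} use {a}
  b6 def {f} use {a}
  b7 def {a,q} use ∅
  b8 def {q} use {f}

Liveness:
  b0: in=∅ out={f,y}
  b1: in={f} out={f}
  b2: in={f,y} out={a,f,y}
  b3: in={a,y} out={a}
  b4: in={f,y} out={f}
  b5: in={a} out={a,y}
  b6: in={a} out={f}
  b7: in={f} out={f}
  b8: in={f} out=∅

Interference:
  a: {f,q,y}
  f: {a,q,y}
  q: {a,f}
  y: {a,f}

Registers:
  {a,f,q} pairwise interfere (3-clique) ⇒ χ ≥ 3
  3-colouring: R0={a}  R1={f}  R2={q,y}
  χ = 3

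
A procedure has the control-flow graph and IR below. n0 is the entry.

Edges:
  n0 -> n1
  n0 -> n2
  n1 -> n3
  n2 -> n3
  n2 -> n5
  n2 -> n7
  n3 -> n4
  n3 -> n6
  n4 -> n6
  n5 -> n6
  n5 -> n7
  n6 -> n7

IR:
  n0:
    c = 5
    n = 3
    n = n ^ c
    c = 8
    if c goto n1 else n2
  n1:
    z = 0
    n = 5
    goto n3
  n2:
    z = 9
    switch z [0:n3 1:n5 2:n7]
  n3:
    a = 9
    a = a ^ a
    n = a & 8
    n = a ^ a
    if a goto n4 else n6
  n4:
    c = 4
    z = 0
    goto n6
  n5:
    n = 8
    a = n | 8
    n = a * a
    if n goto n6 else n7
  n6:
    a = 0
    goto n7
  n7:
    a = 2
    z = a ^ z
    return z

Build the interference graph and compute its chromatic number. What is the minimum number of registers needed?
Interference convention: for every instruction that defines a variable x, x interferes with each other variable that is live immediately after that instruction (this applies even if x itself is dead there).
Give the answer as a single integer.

Per-block:
  n0: {c,n} / ∅
  n1: {n,z} / ∅
  n2: {z} / ∅
  n3: {a,n} / ∅
  n4: {c,z} / ∅
  n5: {a,n} / ∅
  n6: {a} / ∅
  n7: {a,z} / {z}

Liveness:
  n0 li=∅ lo=∅
  n1 li=∅ lo={z}
  n2 li=∅ lo={z}
  n3 li={z} lo={z}
  n4 li=∅ lo={z}
  n5 li={z} lo={z}
  n6 li={z} lo={z}
  n7 li={z} lo=∅

Interfere edges:
  a: {n,z}
  c: {n}
  n: {a,c,z}
  z: {a,n}

Registers:
  lower bound: {a,n,z} mutually conflict ⇒ χ ≥ 3
  assign a→R1 c→R1 n→R0 z→R2 — no edge inside a register ⇒ χ ≤ 3
  χ = 3

Answer: 3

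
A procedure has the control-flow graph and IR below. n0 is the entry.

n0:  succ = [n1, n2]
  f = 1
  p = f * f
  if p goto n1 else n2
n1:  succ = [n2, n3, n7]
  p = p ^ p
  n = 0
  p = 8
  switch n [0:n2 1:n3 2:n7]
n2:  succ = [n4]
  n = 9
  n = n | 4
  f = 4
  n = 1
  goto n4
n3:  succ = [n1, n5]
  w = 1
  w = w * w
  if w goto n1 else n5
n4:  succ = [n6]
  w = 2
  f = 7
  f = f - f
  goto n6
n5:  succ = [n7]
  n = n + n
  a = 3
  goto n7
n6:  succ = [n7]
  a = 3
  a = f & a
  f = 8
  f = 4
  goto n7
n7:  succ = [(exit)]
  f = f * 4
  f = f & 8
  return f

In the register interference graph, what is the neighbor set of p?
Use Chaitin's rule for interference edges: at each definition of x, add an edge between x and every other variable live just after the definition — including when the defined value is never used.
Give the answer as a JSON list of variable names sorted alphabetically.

def/use:
  n0: def={f,p} ue=∅
  n1: def={n,p} ue={p}
  n2: def={f,n} ue=∅
  n3: def={w} ue=∅
  n4: def={f,w} ue=∅
  n5: def={a,n} ue={n}
  n6: def={a,f} ue={f}
  n7: def={f} ue={f}

Live sets:
  live n0: ∅→{f,p}
  live n1: {f,p}→{f,n,p}
  live n2: ∅→∅
  live n3: {f,n,p}→{f,n,p}
  live n4: ∅→{f}
  live n5: {f,n}→{f}
  live n6: {f}→{f}
  live n7: {f}→∅

Interference:
  a: {f}
  f: {a,n,p,w}
  n: {f,p,w}
  p: {f,n,w}
  w: {f,n,p}

N(p) = ["f", "n", "w"]

Answer: ["f", "n", "w"]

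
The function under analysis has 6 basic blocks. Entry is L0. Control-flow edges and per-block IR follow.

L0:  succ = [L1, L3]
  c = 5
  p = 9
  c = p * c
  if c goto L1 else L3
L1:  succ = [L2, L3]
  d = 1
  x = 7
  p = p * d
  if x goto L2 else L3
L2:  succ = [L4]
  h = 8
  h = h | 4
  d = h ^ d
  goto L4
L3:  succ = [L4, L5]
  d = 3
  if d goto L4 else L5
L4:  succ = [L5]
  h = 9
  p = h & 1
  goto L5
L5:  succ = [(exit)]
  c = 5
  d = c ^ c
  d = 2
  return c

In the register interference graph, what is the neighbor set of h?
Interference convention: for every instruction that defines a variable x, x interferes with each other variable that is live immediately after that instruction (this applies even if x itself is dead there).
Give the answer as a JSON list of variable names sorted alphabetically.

def/use:
  L0 def {c,p} use ∅
  L1 def {d,p,x} use {p}
  L2 def {d,h} use {d}
  L3 def {d} use ∅
  L4 def {h,p} use ∅
  L5 def {c,d} use ∅

Liveness:
  L0: in=∅ out={p}
  L1: in={p} out={d}
  L2: in={d} out=∅
  L3: in=∅ out=∅
  L4: in=∅ out=∅
  L5: in=∅ out=∅

Conflict graph:
  c — {d,p}
  d — {c,h,p,x}
  h — {d}
  p — {c,d,x}
  x — {d,p}

N(h) = ["d"]

Answer: ["d"]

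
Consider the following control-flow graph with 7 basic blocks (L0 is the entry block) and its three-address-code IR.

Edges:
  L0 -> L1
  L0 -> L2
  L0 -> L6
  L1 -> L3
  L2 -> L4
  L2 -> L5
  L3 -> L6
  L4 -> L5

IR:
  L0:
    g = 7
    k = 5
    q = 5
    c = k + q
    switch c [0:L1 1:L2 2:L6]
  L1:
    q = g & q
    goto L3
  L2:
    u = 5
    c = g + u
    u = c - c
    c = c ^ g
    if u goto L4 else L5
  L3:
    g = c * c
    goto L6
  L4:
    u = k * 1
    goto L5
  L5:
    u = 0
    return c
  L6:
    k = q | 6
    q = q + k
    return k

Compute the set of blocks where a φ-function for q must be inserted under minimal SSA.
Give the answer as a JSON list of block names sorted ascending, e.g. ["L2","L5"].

Answer: ["L6"]

Derivation:
idom tree: L1←L0 L2←L0 L3←L1 L4←L2 L5←L2 L6←L0
Dom at joins:
  L5: preds {L2,L4}: {L0,L2} ∩ {L0,L2,L4} = {L0,L2}; idom=L2
  L6: preds {L0,L3}: {L0} ∩ {L0,L1,L3} = {L0}; idom=L0

DF walk-up:
  L5←L2: walk · to L2
  L5←L4: walk L4 to L2
  L6←L0: walk · to L0
  L6←L3: walk L3→L1 to L0
  L0: DF=∅
  L1: DF={L6}
  L2: DF=∅
  L3: DF={L6}
  L4: DF={L5}
  L5: DF=∅
  L6: DF=∅

φ for q: defs {L0,L1,L6}
  DF⁺ = {L6}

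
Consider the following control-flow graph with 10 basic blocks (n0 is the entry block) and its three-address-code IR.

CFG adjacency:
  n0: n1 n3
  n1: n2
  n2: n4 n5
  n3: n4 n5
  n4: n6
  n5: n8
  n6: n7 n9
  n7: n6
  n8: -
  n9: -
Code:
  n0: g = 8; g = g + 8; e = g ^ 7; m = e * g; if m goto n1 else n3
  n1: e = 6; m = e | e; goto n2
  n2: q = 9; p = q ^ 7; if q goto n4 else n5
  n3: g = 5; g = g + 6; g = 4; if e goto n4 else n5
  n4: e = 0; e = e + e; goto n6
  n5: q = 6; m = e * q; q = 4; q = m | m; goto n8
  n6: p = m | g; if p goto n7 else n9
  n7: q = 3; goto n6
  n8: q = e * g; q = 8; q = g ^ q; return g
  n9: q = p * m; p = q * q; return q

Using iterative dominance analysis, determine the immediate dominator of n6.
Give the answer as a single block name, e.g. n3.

idom tree: n1←n0 n2←n1 n3←n0 n4←n0 n5←n0 n6←n4 n7←n6 n8←n5 n9←n6
Join-block Dom:
  n4: preds {n2,n3}: {n0,n1,n2} ∩ {n0,n3} = {n0}; idom=n0
  n5: preds {n2,n3}: {n0,n1,n2} ∩ {n0,n3} = {n0}; idom=n0
  n6: preds {n4,n7}: {n0,n4} ∩ {n0,n4,n6,n7} = {n0,n4}; idom=n4

idom(n6) = n4

Answer: n4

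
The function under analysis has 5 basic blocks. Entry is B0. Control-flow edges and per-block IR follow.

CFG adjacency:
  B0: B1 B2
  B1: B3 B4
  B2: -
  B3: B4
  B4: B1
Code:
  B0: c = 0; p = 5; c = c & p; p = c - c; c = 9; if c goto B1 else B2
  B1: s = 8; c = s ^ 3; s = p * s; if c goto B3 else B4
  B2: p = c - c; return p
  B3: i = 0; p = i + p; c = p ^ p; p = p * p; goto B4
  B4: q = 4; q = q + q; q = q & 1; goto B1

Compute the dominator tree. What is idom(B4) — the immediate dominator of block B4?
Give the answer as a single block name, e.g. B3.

idom tree: B1←B0 B2←B0 B3←B1 B4←B1
Dom∩ at merges:
  B1: preds {B0,B4}: {B0} ∩ {B0,B1,B4} = {B0}; idom=B0
  B4: preds {B1,B3}: {B0,B1} ∩ {B0,B1,B3} = {B0,B1}; idom=B1

idom(B4) = B1

Answer: B1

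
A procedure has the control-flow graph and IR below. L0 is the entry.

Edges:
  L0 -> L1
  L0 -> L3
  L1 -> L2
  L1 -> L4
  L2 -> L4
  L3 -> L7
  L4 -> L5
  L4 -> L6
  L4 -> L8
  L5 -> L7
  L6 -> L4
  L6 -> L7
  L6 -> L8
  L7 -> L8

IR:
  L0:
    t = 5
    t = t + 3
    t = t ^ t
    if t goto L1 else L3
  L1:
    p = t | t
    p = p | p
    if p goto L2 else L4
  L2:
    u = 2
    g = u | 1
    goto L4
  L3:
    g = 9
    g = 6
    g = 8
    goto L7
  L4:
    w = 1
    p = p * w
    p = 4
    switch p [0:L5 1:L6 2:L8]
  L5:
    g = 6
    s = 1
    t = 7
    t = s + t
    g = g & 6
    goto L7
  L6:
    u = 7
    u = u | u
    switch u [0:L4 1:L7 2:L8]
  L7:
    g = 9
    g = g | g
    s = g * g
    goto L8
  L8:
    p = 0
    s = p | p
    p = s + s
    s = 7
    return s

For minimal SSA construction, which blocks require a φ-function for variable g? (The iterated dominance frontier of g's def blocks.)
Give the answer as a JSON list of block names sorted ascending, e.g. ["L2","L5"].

idom tree: L1←L0 L2←L1 L3←L0 L4←L1 L5←L4 L6←L4 L7←L0 L8←L0
Join-block Dom:
  L4: preds {L1,L2,L6}: {L0,L1} ∩ {L0,L1,L2} ∩ {L0,L1,L4,L6} = {L0,L1}; idom=L1
  L7: preds {L3,L5,L6}: {L0,L3} ∩ {L0,L1,L4,L5} ∩ {L0,L1,L4,L6} = {L0}; idom=L0
  L8: preds {L4,L6,L7}: {L0,L1,L4} ∩ {L0,L1,L4,L6} ∩ {L0,L7} = {L0}; idom=L0

DF derivation:
  join L4 pred L1: · stop@L1
  join L4 pred L2: L2 stop@L1
  join L4 pred L6: L6→L4 stop@L1
  join L7 pred L3: L3 stop@L0
  join L7 pred L5: L5→L4→L1 stop@L0
  join L7 pred L6: L6→L4→L1 stop@L0
  join L8 pred L4: L4→L1 stop@L0
  join L8 pred L6: L6→L4→L1 stop@L0
  join L8 pred L7: L7 stop@L0
  DF(L0)=∅
  DF(L1)={L7,L8}
  DF(L2)={L4}
  DF(L3)={L7}
  DF(L4)={L4,L7,L8}
  DF(L5)={L7}
  DF(L6)={L4,L7,L8}
  DF(L7)={L8}
  DF(L8)=∅

φ for g: defs {L2,L3,L5,L7}
  DF⁺ = {L4,L7,L8}

Answer: ["L4", "L7", "L8"]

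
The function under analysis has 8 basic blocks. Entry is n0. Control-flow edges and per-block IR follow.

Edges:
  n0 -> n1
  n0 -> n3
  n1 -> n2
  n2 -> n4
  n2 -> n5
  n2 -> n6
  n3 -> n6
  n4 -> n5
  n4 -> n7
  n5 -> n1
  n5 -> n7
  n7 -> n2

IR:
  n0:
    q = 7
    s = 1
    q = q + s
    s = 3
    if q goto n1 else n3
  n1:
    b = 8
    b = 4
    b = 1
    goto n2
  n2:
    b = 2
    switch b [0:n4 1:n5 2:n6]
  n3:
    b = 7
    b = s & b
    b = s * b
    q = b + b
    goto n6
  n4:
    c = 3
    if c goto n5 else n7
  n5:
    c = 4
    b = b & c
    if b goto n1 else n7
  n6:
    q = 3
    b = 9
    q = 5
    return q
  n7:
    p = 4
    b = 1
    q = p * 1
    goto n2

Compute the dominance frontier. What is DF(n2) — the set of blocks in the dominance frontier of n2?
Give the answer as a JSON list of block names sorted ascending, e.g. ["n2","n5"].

idom tree: n1←n0 n2←n1 n3←n0 n4←n2 n5←n2 n6←n0 n7←n2
Dom∩ at merges:
  n1: preds {n0,n5}: {n0} ∩ {n0,n1,n2,n5} = {n0}; idom=n0
  n2: preds {n1,n7}: {n0,n1} ∩ {n0,n1,n2,n7} = {n0,n1}; idom=n1
  n5: preds {n2,n4}: {n0,n1,n2} ∩ {n0,n1,n2,n4} = {n0,n1,n2}; idom=n2
  n6: preds {n2,n3}: {n0,n1,n2} ∩ {n0,n3} = {n0}; idom=n0
  n7: preds {n4,n5}: {n0,n1,n2,n4} ∩ {n0,n1,n2,n5} = {n0,n1,n2}; idom=n2

Frontier:
  n1←n0: walk · to n0
  n1←n5: walk n5→n2→n1 to n0
  n2←n1: walk · to n1
  n2←n7: walk n7→n2 to n1
  n5←n2: walk · to n2
  n5←n4: walk n4 to n2
  n6←n2: walk n2→n1 to n0
  n6←n3: walk n3 to n0
  n7←n4: walk n4 to n2
  n7←n5: walk n5 to n2
  DF(n0)=∅
  DF(n1)={n1,n6}
  DF(n2)={n1,n2,n6}
  DF(n3)={n6}
  DF(n4)={n5,n7}
  DF(n5)={n1,n7}
  DF(n6)=∅
  DF(n7)={n2}

DF(n2) = ["n1", "n2", "n6"]

Answer: ["n1", "n2", "n6"]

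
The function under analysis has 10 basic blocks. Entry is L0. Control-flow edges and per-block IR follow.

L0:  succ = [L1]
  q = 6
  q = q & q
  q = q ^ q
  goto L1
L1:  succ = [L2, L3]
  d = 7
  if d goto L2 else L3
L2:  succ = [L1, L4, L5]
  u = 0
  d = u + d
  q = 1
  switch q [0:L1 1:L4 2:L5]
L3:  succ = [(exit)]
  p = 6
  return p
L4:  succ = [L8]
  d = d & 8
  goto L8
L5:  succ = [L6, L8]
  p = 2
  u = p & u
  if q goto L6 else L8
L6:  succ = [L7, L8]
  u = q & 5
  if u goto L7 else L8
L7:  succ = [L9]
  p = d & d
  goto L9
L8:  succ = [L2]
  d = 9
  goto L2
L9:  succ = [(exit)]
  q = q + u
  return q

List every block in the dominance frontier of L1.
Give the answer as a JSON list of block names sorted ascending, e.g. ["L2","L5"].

idom tree: L1←L0 L2←L1 L3←L1 L4←L2 L5←L2 L6←L5 L7←L6 L8←L2 L9←L7
Join-block Dom:
  L1: preds {L0,L2}: {L0} ∩ {L0,L1,L2} = {L0}; idom=L0
  L2: preds {L1,L8}: {L0,L1} ∩ {L0,L1,L2,L8} = {L0,L1}; idom=L1
  L8: preds {L4,L5,L6}: {L0,L1,L2,L4} ∩ {L0,L1,L2,L5} ∩ {L0,L1,L2,L5,L6} = {L0,L1,L2}; idom=L2

Frontier:
  join L1 pred L0: · stop@L0
  join L1 pred L2: L2→L1 stop@L0
  join L2 pred L1: · stop@L1
  join L2 pred L8: L8→L2 stop@L1
  join L8 pred L4: L4 stop@L2
  join L8 pred L5: L5 stop@L2
  join L8 pred L6: L6→L5 stop@L2
  DF(L0)=∅
  DF(L1)={L1}
  DF(L2)={L1,L2}
  DF(L3)=∅
  DF(L4)={L8}
  DF(L5)={L8}
  DF(L6)={L8}
  DF(L7)=∅
  DF(L8)={L2}
  DF(L9)=∅

DF(L1) = ["L1"]

Answer: ["L1"]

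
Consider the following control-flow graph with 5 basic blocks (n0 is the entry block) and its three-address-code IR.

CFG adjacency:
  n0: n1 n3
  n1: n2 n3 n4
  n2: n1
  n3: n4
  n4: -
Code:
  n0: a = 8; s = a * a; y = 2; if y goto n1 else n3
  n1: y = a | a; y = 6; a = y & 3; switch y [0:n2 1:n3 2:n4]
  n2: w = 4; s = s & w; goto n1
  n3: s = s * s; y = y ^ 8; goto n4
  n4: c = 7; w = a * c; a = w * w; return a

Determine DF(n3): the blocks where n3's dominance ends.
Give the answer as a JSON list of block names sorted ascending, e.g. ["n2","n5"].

Answer: ["n4"]

Analysis:
idom tree: n1←n0 n2←n1 n3←n0 n4←n0
Dom∩ at merges:
  n1: preds {n0,n2}: {n0} ∩ {n0,n1,n2} = {n0}; idom=n0
  n3: preds {n0,n1}: {n0} ∩ {n0,n1} = {n0}; idom=n0
  n4: preds {n1,n3}: {n0,n1} ∩ {n0,n3} = {n0}; idom=n0

Frontier:
  n1←n0: walk · to n0
  n1←n2: walk n2→n1 to n0
  n3←n0: walk · to n0
  n3←n1: walk n1 to n0
  n4←n1: walk n1 to n0
  n4←n3: walk n3 to n0
  DF(n0)=∅
  DF(n1)={n1,n3,n4}
  DF(n2)={n1}
  DF(n3)={n4}
  DF(n4)=∅

DF(n3) = ["n4"]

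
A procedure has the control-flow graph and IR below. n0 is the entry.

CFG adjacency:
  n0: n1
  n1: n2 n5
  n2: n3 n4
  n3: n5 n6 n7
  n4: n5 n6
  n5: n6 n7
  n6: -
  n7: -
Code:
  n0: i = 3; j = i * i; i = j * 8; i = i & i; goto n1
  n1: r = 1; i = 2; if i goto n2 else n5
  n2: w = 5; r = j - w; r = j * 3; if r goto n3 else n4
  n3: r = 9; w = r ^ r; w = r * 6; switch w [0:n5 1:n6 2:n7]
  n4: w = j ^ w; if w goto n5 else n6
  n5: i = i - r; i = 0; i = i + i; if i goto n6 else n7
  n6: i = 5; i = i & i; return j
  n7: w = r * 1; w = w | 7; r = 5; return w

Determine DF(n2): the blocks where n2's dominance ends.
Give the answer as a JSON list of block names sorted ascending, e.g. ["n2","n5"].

Answer: ["n5", "n6", "n7"]

Derivation:
idom tree: n1←n0 n2←n1 n3←n2 n4←n2 n5←n1 n6←n1 n7←n1
Dom∩ at merges:
  n5: preds {n1,n3,n4}: {n0,n1} ∩ {n0,n1,n2,n3} ∩ {n0,n1,n2,n4} = {n0,n1}; idom=n1
  n6: preds {n3,n4,n5}: {n0,n1,n2,n3} ∩ {n0,n1,n2,n4} ∩ {n0,n1,n5} = {n0,n1}; idom=n1
  n7: preds {n3,n5}: {n0,n1,n2,n3} ∩ {n0,n1,n5} = {n0,n1}; idom=n1

DF derivation:
  n5←n1: walk · to n1
  n5←n3: walk n3→n2 to n1
  n5←n4: walk n4→n2 to n1
  n6←n3: walk n3→n2 to n1
  n6←n4: walk n4→n2 to n1
  n6←n5: walk n5 to n1
  n7←n3: walk n3→n2 to n1
  n7←n5: walk n5 to n1
  n0: DF=∅
  n1: DF=∅
  n2: DF={n5,n6,n7}
  n3: DF={n5,n6,n7}
  n4: DF={n5,n6}
  n5: DF={n6,n7}
  n6: DF=∅
  n7: DF=∅

DF(n2) = ["n5", "n6", "n7"]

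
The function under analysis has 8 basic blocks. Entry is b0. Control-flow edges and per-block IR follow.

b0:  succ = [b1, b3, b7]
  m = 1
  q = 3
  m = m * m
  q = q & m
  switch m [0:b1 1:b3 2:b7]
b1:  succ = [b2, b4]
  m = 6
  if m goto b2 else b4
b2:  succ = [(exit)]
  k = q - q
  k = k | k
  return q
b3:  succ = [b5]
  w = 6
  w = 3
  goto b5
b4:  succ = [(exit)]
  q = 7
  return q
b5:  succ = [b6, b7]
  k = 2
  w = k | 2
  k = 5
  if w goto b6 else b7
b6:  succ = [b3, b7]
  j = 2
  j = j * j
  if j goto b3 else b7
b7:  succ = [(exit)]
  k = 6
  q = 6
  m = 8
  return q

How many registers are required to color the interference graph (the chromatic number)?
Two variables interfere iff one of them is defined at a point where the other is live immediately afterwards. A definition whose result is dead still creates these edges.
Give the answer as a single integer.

Per-block:
  b0: def={m,q} ue=∅
  b1: def={m} ue=∅
  b2: def={k} ue={q}
  b3: def={w} ue=∅
  b4: def={q} ue=∅
  b5: def={k,w} ue=∅
  b6: def={j} ue=∅
  b7: def={k,m,q} ue=∅

Backward fixpoint:
  live b0: ∅→{q}
  live b1: {q}→{q}
  live b2: {q}→∅
  live b3: ∅→∅
  live b4: ∅→∅
  live b5: ∅→∅
  live b6: ∅→∅
  live b7: ∅→∅

Conflict graph:
  j: ∅
  k: {q,w}
  m: {q}
  q: {k,m}
  w: {k}

Colouring:
  lower bound: {k,q} mutually conflict ⇒ χ ≥ 2
  assign j→r0 k→r0 m→r0 q→r1 w→r1 — no edge inside a register ⇒ χ ≤ 2
  χ = 2

Answer: 2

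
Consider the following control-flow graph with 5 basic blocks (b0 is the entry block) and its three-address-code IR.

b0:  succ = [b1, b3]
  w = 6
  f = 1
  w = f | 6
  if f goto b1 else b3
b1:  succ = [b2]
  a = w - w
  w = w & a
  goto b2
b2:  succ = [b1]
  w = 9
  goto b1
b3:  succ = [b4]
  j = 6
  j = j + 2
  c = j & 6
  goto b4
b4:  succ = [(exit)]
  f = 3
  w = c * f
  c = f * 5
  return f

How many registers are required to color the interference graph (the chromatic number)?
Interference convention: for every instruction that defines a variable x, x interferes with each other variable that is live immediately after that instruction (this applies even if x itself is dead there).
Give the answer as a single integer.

Answer: 2

Derivation:
Per-block:
  b0: {f,w} / ∅
  b1: {a,w} / {w}
  b2: {w} / ∅
  b3: {c,j} / ∅
  b4: {c,f,w} / {c}

Live sets:
  live b0: ∅→{w}
  live b1: {w}→∅
  live b2: ∅→{w}
  live b3: ∅→{c}
  live b4: {c}→∅

Interfere edges:
  a↔{w}
  c↔{f}
  f↔{c,w}
  j↔∅
  w↔{a,f}

Registers:
  {a,w} pairwise interfere (2-clique) ⇒ χ ≥ 2
  assign a→c0 c→c1 f→c0 j→c0 w→c1 — no edge inside a register ⇒ χ ≤ 2
  χ = 2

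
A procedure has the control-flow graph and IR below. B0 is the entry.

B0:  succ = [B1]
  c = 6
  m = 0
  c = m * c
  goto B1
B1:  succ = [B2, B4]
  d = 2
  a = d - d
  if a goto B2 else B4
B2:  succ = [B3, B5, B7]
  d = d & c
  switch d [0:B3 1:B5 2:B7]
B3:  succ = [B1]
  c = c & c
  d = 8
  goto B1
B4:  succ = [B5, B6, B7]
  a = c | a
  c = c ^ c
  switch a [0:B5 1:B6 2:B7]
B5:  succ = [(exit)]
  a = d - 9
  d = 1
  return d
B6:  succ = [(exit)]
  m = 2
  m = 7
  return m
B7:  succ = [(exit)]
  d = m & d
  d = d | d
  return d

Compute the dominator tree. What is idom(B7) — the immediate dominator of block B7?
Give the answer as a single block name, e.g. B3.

idom tree: B1←B0 B2←B1 B3←B2 B4←B1 B5←B1 B6←B4 B7←B1
Join-block Dom:
  B1: preds {B0,B3}: {B0} ∩ {B0,B1,B2,B3} = {B0}; idom=B0
  B5: preds {B2,B4}: {B0,B1,B2} ∩ {B0,B1,B4} = {B0,B1}; idom=B1
  B7: preds {B2,B4}: {B0,B1,B2} ∩ {B0,B1,B4} = {B0,B1}; idom=B1

idom(B7) = B1

Answer: B1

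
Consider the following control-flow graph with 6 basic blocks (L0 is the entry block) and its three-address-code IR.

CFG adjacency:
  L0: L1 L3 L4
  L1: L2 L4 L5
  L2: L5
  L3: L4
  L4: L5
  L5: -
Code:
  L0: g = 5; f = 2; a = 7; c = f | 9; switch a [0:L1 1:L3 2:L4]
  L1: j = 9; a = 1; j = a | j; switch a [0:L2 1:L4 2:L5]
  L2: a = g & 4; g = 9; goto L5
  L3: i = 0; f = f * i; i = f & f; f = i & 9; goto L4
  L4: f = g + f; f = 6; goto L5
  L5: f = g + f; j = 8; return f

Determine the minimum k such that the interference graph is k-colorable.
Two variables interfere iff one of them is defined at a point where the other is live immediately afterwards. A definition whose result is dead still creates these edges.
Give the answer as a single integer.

Answer: 4

Working:
Block summaries:
  L0: {a,c,f,g} / ∅
  L1: {a,j} / ∅
  L2: {a,g} / {g}
  L3: {f,i} / {f}
  L4: {f} / {f,g}
  L5: {f,j} / {f,g}

Backward fixpoint:
  live L0: ∅→{f,g}
  live L1: {f,g}→{f,g}
  live L2: {f,g}→{f,g}
  live L3: {f,g}→{f,g}
  live L4: {f,g}→{f,g}
  live L5: {f,g}→∅

Conflict graph:
  a: {c,f,g,j}
  c: {a,f,g}
  f: {a,c,g,i,j}
  g: {a,c,f,i,j}
  i: {f,g}
  j: {a,f,g}

Chromatic number:
  lower bound: {a,c,f,g} mutually conflict ⇒ χ ≥ 4
  assign a→c2 c→c3 f→c0 g→c1 i→c2 j→c3 — no edge inside a register ⇒ χ ≤ 4
  χ = 4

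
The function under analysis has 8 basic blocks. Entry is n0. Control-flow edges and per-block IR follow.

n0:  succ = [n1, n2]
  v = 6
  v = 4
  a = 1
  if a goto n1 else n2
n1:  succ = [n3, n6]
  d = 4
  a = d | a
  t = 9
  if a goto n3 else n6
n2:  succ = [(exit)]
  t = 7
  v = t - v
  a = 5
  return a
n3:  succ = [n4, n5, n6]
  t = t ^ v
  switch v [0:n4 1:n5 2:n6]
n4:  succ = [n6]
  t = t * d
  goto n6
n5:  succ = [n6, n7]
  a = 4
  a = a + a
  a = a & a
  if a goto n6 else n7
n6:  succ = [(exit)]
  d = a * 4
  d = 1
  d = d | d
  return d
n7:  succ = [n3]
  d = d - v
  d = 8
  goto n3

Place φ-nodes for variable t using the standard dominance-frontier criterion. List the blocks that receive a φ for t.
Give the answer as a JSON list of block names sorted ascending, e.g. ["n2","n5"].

idom tree: n1←n0 n2←n0 n3←n1 n4←n3 n5←n3 n6←n1 n7←n5
Dom at joins:
  n3: preds {n1,n7}: {n0,n1} ∩ {n0,n1,n3,n5,n7} = {n0,n1}; idom=n1
  n6: preds {n1,n3,n4,n5}: {n0,n1} ∩ {n0,n1,n3} ∩ {n0,n1,n3,n4} ∩ {n0,n1,n3,n5} = {n0,n1}; idom=n1

DF walk-up:
  n3←n1: walk · to n1
  n3←n7: walk n7→n5→n3 to n1
  n6←n1: walk · to n1
  n6←n3: walk n3 to n1
  n6←n4: walk n4→n3 to n1
  n6←n5: walk n5→n3 to n1
  DF(n0)=∅
  DF(n1)=∅
  DF(n2)=∅
  DF(n3)={n3,n6}
  DF(n4)={n6}
  DF(n5)={n3,n6}
  DF(n6)=∅
  DF(n7)={n3}

φ for t: defs {n1,n2,n3,n4}
  DF⁺ = {n3,n6}

Answer: ["n3", "n6"]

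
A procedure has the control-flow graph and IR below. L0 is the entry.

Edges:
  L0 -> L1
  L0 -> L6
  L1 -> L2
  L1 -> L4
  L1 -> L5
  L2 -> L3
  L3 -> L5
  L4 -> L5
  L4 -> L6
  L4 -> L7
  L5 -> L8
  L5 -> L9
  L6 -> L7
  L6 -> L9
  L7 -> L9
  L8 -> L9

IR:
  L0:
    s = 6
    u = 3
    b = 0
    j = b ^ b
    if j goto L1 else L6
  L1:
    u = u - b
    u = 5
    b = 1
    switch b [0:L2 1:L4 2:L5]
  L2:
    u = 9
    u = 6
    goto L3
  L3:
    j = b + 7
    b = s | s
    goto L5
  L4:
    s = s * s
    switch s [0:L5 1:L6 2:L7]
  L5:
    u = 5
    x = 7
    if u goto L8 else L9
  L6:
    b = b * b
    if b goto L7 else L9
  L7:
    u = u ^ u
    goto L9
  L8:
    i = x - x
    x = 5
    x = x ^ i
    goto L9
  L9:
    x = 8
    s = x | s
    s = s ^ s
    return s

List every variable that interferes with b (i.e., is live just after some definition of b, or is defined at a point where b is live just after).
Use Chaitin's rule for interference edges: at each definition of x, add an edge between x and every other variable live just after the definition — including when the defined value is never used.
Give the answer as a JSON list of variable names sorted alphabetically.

Block summaries:
  L0: {b,j,s,u} / ∅
  L1: {b,u} / {b,u}
  L2: {u} / ∅
  L3: {b,j} / {b,s}
  L4: {s} / {s}
  L5: {u,x} / ∅
  L6: {b} / {b}
  L7: {u} / {u}
  L8: {i,x} / {x}
  L9: {s,x} / {s}

Live sets:
  L0 li=∅ lo={b,s,u}
  L1 li={b,s,u} lo={b,s,u}
  L2 li={b,s} lo={b,s}
  L3 li={b,s} lo={s}
  L4 li={b,s,u} lo={b,s,u}
  L5 li={s} lo={s,x}
  L6 li={b,s,u} lo={s,u}
  L7 li={s,u} lo={s}
  L8 li={s,x} lo={s}
  L9 li={s} lo=∅

Interference:
  b↔{j,s,u}
  i↔{s,x}
  j↔{b,s,u}
  s↔{b,i,j,u,x}
  u↔{b,j,s,x}
  x↔{i,s,u}

N(b) = ["j", "s", "u"]

Answer: ["j", "s", "u"]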